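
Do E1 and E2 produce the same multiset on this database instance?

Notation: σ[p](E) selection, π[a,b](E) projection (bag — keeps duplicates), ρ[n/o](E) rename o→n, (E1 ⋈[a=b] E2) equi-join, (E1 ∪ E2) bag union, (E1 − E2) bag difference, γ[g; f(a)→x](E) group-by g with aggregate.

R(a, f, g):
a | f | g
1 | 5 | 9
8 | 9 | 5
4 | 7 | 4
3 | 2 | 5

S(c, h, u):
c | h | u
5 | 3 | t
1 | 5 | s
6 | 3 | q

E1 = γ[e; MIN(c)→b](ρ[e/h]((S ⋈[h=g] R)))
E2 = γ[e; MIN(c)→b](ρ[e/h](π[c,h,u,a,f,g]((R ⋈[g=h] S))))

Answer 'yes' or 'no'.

E1 stepwise |·|:
  S → 3
  R → 4
  (S ⋈[h=g] R) → 2
  ρ[e/h]((S ⋈[h=g] R)) → 2
  γ[e; MIN(c)→b](ρ[e/h]((S ⋈[h=g] R))) → 1
E2 stepwise |·|:
  R → 4
  S → 3
  (R ⋈[g=h] S) → 2
  π[c,h,u,a,f,g]((R ⋈[g=h] S)) → 2
  ρ[e/h](π[c,h,u,a,f,g]((R ⋈[g=h] S))) → 2
  γ[e; MIN(c)→b](ρ[e/h](π[c,h,u,a,f,g]((R ⋈[g=h] S)))) → 1

E1 and E2 produce the same multiset:
e | b
5 | 1

yes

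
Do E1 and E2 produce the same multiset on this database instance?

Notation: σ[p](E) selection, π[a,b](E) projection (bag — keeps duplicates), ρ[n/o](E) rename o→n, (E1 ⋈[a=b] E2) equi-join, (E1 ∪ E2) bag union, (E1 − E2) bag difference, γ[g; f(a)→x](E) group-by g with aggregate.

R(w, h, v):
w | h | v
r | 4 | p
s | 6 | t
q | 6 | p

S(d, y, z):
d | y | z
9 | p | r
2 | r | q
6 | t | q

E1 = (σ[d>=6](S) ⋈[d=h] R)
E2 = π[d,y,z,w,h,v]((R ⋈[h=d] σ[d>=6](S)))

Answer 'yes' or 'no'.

E1 row counts bottom-up:
  S → 3
  σ[d>=6](S) → 2
  R → 3
  (σ[d>=6](S) ⋈[d=h] R) → 2
E2 row counts bottom-up:
  R → 3
  S → 3
  σ[d>=6](S) → 2
  (R ⋈[h=d] σ[d>=6](S)) → 2
  π[d,y,z,w,h,v]((R ⋈[h=d] σ[d>=6](S))) → 2

E1 and E2 produce the same multiset:
d | y | z | w | h | v
6 | t | q | q | 6 | p
6 | t | q | s | 6 | t

yes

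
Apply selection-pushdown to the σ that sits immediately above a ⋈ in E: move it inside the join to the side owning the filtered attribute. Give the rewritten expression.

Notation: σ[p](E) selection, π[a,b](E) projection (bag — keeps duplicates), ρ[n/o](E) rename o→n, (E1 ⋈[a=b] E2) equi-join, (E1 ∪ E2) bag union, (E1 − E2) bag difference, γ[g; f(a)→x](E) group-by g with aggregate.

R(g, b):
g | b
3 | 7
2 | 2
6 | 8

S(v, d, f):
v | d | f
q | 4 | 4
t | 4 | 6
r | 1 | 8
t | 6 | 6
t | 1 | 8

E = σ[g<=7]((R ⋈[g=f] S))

σ filters on g, owned by the left side.
E' = (σ[g<=7](R) ⋈[g=f] S)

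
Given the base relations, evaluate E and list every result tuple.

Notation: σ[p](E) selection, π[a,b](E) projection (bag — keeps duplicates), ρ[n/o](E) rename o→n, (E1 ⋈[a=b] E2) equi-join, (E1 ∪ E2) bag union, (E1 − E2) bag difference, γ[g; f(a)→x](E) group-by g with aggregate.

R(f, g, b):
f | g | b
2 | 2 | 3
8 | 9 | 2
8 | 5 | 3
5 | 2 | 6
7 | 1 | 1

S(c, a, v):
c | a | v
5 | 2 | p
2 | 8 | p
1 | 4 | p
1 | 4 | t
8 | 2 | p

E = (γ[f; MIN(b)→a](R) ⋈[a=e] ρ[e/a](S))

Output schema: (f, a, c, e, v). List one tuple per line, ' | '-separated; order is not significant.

Subexpression sizes:
  R → 5
  γ[f; MIN(b)→a](R) → 4
  S → 5
  ρ[e/a](S) → 5
  (γ[f; MIN(b)→a](R) ⋈[a=e] ρ[e/a](S)) → 2

== RESULT ==
f | a | c | e | v
8 | 2 | 5 | 2 | p
8 | 2 | 8 | 2 | p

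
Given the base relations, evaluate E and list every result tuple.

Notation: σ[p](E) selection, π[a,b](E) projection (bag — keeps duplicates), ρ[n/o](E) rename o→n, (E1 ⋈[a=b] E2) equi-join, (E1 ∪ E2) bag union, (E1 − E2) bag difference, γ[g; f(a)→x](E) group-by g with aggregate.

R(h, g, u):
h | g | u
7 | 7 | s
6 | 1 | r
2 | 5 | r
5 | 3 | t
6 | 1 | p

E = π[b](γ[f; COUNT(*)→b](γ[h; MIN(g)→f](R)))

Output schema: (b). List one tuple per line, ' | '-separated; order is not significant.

Stepwise |·|:
  R → 5
  γ[h; MIN(g)→f](R) → 4
  γ[f; COUNT(*)→b](γ[h; MIN(g)→f](R)) → 4
  π[b](γ[f; COUNT(*)→b](γ[h; MIN(g)→f](R))) → 4

== RESULT ==
b
1
1
1
1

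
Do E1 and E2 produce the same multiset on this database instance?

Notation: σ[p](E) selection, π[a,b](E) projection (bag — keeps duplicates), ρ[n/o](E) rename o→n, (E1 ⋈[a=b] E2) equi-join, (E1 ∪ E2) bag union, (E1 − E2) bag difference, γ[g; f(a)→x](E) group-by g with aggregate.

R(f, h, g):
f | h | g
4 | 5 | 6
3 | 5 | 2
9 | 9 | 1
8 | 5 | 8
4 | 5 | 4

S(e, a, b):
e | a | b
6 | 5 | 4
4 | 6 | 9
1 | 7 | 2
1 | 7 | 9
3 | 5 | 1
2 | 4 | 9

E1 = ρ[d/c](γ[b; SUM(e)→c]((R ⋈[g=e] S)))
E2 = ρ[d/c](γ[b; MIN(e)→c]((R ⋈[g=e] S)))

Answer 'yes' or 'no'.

E1 stepwise |·|:
  R → 5
  S → 6
  (R ⋈[g=e] S) → 5
  γ[b; SUM(e)→c]((R ⋈[g=e] S)) → 3
  ρ[d/c](γ[b; SUM(e)→c]((R ⋈[g=e] S))) → 3
E2 stepwise |·|:
  R → 5
  S → 6
  (R ⋈[g=e] S) → 5
  γ[b; MIN(e)→c]((R ⋈[g=e] S)) → 3
  ρ[d/c](γ[b; MIN(e)→c]((R ⋈[g=e] S))) → 3

E1 result:
b | d
2 | 1
4 | 6
9 | 7
E2 result:
b | d
2 | 1
4 | 6
9 | 1
Witness: (9, 1) appears 0× in E1 but 1× in E2.

no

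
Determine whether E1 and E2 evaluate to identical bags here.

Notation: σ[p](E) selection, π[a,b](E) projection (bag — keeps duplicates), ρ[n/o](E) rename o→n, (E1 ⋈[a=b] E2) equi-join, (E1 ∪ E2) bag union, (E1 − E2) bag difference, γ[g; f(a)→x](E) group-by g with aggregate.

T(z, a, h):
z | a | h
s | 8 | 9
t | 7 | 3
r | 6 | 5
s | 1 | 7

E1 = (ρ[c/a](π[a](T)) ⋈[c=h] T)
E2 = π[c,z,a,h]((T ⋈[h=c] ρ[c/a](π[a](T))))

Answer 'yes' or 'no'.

E1 row counts bottom-up:
  T → 4
  π[a](T) → 4
  ρ[c/a](π[a](T)) → 4
  T → 4
  (ρ[c/a](π[a](T)) ⋈[c=h] T) → 1
E2 row counts bottom-up:
  T → 4
  T → 4
  π[a](T) → 4
  ρ[c/a](π[a](T)) → 4
  (T ⋈[h=c] ρ[c/a](π[a](T))) → 1
  π[c,z,a,h]((T ⋈[h=c] ρ[c/a](π[a](T)))) → 1

E1 and E2 produce the same multiset:
c | z | a | h
7 | s | 1 | 7

yes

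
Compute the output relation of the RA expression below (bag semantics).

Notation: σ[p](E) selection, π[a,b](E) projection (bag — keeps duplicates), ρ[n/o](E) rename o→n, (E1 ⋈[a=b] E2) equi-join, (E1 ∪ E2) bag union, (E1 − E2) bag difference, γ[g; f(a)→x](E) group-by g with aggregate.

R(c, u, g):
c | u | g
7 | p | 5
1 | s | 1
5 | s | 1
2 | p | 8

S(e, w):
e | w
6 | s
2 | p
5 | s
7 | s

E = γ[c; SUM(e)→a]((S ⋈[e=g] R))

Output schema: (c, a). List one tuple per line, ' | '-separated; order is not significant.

Per-node cardinality:
  S → 4
  R → 4
  (S ⋈[e=g] R) → 1
  γ[c; SUM(e)→a]((S ⋈[e=g] R)) → 1

== RESULT ==
c | a
7 | 5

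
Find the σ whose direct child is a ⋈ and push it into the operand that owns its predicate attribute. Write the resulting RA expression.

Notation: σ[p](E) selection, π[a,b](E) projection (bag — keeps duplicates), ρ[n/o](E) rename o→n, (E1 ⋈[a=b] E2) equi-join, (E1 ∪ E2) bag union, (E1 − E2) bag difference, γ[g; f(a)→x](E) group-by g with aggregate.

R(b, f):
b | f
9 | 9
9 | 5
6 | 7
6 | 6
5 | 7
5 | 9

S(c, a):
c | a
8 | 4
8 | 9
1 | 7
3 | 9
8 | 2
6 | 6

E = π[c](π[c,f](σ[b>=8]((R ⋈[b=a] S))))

σ filters on b, owned by the left side.
E' = π[c](π[c,f]((σ[b>=8](R) ⋈[b=a] S)))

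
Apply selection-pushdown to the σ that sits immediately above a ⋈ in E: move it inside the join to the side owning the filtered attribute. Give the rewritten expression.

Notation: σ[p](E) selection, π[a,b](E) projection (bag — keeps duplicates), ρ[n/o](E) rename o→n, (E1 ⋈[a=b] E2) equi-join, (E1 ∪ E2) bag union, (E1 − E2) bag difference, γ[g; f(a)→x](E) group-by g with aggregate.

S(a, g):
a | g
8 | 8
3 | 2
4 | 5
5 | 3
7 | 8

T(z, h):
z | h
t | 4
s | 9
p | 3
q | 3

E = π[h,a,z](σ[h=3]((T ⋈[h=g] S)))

σ filters on h, owned by the left side.
E' = π[h,a,z]((σ[h=3](T) ⋈[h=g] S))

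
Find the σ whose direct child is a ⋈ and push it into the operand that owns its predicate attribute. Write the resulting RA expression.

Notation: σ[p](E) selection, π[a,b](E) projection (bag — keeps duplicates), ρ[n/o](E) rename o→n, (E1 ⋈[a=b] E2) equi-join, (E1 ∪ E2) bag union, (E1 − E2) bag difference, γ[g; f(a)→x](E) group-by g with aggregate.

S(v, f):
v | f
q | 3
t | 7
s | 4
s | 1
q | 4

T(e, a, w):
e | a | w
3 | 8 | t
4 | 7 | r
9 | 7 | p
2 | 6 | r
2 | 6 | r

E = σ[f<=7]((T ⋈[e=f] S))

σ filters on f, owned by the right side.
E' = (T ⋈[e=f] σ[f<=7](S))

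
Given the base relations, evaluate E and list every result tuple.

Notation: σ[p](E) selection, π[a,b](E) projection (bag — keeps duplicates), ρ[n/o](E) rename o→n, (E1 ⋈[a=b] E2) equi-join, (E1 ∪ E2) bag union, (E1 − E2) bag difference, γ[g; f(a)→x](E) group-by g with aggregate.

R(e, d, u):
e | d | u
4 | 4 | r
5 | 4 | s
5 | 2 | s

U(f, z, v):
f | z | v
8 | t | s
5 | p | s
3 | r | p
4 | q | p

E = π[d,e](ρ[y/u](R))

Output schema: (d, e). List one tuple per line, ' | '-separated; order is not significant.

Stepwise |·|:
  R → 3
  ρ[y/u](R) → 3
  π[d,e](ρ[y/u](R)) → 3

== RESULT ==
d | e
2 | 5
4 | 4
4 | 5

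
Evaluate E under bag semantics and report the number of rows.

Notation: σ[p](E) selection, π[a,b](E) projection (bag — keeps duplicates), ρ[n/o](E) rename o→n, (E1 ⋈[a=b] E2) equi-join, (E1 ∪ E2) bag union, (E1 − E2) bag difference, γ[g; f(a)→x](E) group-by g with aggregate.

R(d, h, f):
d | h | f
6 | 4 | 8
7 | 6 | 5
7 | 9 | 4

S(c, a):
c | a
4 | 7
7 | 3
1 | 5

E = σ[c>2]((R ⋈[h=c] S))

Per-node cardinality:
  R → 3
  S → 3
  (R ⋈[h=c] S) → 1
  σ[c>2]((R ⋈[h=c] S)) → 1

|E| = 1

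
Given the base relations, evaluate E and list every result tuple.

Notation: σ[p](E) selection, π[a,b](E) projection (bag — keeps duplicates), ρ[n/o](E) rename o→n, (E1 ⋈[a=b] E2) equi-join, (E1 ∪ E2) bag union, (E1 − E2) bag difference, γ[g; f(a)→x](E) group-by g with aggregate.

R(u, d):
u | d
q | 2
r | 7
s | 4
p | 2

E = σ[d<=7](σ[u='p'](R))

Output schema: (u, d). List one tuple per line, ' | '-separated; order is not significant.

Row counts bottom-up:
  R → 4
  σ[u='p'](R) → 1
  σ[d<=7](σ[u='p'](R)) → 1

== RESULT ==
u | d
p | 2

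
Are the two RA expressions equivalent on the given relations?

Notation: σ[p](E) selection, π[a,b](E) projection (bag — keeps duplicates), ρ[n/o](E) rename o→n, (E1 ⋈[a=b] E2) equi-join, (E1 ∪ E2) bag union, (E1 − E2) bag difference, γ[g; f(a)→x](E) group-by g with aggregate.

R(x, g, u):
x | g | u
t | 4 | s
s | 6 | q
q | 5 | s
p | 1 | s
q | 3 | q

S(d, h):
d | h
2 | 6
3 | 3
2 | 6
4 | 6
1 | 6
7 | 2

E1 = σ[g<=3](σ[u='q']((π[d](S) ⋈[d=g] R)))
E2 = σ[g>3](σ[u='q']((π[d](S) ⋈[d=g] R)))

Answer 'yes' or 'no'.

E1 stepwise |·|:
  S → 6
  π[d](S) → 6
  R → 5
  (π[d](S) ⋈[d=g] R) → 3
  σ[u='q']((π[d](S) ⋈[d=g] R)) → 1
  σ[g<=3](σ[u='q']((π[d](S) ⋈[d=g] R))) → 1
E2 stepwise |·|:
  S → 6
  π[d](S) → 6
  R → 5
  (π[d](S) ⋈[d=g] R) → 3
  σ[u='q']((π[d](S) ⋈[d=g] R)) → 1
  σ[g>3](σ[u='q']((π[d](S) ⋈[d=g] R))) → 0

E1 result:
d | x | g | u
3 | q | 3 | q
E2 result:
d | x | g | u
(0 rows)
Witness: (3, 'q', 3, 'q') appears 1× in E1 but 0× in E2.

no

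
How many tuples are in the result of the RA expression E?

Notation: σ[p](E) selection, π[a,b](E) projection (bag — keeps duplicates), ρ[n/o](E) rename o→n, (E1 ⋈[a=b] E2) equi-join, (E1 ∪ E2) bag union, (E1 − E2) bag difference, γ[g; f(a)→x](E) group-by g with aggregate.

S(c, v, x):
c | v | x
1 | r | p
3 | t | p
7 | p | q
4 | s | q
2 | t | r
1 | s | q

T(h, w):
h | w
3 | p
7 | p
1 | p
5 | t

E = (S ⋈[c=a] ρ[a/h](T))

Per-node cardinality:
  S → 6
  T → 4
  ρ[a/h](T) → 4
  (S ⋈[c=a] ρ[a/h](T)) → 4

|E| = 4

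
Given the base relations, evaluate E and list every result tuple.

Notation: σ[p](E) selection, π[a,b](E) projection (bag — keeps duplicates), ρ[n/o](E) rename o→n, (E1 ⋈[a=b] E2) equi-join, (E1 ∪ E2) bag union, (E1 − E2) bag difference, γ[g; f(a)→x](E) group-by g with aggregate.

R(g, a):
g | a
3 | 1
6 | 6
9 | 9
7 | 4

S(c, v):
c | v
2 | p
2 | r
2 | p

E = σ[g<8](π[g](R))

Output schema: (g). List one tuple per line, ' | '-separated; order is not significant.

Stepwise |·|:
  R → 4
  π[g](R) → 4
  σ[g<8](π[g](R)) → 3

== RESULT ==
g
3
6
7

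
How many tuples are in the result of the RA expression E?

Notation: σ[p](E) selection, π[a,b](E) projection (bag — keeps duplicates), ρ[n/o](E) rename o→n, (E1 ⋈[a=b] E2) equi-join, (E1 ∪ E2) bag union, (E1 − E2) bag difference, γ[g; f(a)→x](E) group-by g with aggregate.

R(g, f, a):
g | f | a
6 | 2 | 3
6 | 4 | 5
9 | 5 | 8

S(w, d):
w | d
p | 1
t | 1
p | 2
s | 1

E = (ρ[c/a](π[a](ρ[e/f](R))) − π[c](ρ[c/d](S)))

Stepwise |·|:
  R → 3
  ρ[e/f](R) → 3
  π[a](ρ[e/f](R)) → 3
  ρ[c/a](π[a](ρ[e/f](R))) → 3
  S → 4
  ρ[c/d](S) → 4
  π[c](ρ[c/d](S)) → 4
  (ρ[c/a](π[a](ρ[e/f](R))) − π[c](ρ[c/d](S))) → 3

|E| = 3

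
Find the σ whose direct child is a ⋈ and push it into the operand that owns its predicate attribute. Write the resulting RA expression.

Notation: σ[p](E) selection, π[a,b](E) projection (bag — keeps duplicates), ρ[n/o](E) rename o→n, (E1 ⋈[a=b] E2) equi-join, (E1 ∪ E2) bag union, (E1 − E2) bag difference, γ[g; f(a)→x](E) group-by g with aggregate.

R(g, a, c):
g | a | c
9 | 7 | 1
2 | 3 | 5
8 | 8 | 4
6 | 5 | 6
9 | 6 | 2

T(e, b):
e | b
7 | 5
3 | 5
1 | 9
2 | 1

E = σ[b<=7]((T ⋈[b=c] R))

σ filters on b, owned by the left side.
E' = (σ[b<=7](T) ⋈[b=c] R)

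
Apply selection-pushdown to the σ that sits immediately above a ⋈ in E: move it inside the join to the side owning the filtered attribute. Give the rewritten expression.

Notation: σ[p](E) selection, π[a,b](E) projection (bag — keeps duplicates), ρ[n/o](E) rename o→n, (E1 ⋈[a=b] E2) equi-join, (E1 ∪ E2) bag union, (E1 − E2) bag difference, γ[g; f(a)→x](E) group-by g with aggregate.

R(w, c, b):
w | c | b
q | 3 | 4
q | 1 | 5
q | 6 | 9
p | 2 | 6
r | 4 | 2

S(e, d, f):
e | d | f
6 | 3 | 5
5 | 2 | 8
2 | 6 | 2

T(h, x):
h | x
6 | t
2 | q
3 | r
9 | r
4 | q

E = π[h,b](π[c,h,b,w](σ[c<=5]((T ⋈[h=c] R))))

σ filters on c, owned by the right side.
E' = π[h,b](π[c,h,b,w]((T ⋈[h=c] σ[c<=5](R))))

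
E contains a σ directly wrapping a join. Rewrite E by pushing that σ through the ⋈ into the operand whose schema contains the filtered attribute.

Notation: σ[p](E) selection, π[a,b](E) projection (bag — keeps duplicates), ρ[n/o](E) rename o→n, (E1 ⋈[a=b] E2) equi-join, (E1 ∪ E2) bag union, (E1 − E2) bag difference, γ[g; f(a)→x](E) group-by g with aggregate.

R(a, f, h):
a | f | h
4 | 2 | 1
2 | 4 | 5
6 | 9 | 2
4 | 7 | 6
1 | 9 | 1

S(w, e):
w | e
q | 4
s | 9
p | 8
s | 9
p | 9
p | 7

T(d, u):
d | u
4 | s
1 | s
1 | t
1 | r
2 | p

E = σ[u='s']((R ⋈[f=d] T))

σ filters on u, owned by the right side.
E' = (R ⋈[f=d] σ[u='s'](T))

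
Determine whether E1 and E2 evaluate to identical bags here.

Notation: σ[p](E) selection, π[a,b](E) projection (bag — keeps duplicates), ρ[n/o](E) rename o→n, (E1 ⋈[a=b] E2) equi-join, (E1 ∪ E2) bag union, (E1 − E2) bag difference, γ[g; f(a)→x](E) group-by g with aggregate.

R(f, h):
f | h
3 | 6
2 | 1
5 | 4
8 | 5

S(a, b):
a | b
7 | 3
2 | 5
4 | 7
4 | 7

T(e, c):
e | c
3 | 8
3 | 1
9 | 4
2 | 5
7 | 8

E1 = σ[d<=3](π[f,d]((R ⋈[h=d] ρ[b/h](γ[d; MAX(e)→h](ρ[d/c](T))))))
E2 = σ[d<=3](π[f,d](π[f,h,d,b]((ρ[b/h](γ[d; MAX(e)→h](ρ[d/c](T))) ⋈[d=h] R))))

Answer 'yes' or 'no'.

E1 stepwise |·|:
  R → 4
  T → 5
  ρ[d/c](T) → 5
  γ[d; MAX(e)→h](ρ[d/c](T)) → 4
  ρ[b/h](γ[d; MAX(e)→h](ρ[d/c](T))) → 4
  (R ⋈[h=d] ρ[b/h](γ[d; MAX(e)→h](ρ[d/c](T)))) → 3
  π[f,d]((R ⋈[h=d] ρ[b/h](γ[d; MAX(e)→h](ρ[d/c](T))))) → 3
  σ[d<=3](π[f,d]((R ⋈[h=d] ρ[b/h](γ[d; MAX(e)→h](ρ[d/c](T)))))) → 1
E2 stepwise |·|:
  T → 5
  ρ[d/c](T) → 5
  γ[d; MAX(e)→h](ρ[d/c](T)) → 4
  ρ[b/h](γ[d; MAX(e)→h](ρ[d/c](T))) → 4
  R → 4
  (ρ[b/h](γ[d; MAX(e)→h](ρ[d/c](T))) ⋈[d=h] R) → 3
  π[f,h,d,b]((ρ[b/h](γ[d; MAX(e)→h](ρ[d/c](T))) ⋈[d=h] R)) → 3
  π[f,d](π[f,h,d,b]((ρ[b/h](γ[d; MAX(e)→h](ρ[d/c](T))) ⋈[d=h] R))) → 3
  σ[d<=3](π[f,d](π[f,h,d,b]((ρ[b/h](γ[d; MAX(e)→h](ρ[d/c](T))) ⋈[d=h] R)))) → 1

E1 and E2 produce the same multiset:
f | d
2 | 1

yes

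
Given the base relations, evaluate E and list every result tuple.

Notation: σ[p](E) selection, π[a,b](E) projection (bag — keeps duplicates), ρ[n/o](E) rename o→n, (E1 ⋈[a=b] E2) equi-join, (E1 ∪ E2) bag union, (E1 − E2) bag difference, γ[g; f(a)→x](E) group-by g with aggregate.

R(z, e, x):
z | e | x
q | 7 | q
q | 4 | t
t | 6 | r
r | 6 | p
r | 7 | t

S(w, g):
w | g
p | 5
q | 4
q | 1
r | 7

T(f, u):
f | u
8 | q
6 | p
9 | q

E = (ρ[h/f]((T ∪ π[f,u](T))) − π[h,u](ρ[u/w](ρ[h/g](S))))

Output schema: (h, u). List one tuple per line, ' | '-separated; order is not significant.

Row counts bottom-up:
  T → 3
  T → 3
  π[f,u](T) → 3
  (T ∪ π[f,u](T)) → 6
  ρ[h/f]((T ∪ π[f,u](T))) → 6
  S → 4
  ρ[h/g](S) → 4
  ρ[u/w](ρ[h/g](S)) → 4
  π[h,u](ρ[u/w](ρ[h/g](S))) → 4
  (ρ[h/f]((T ∪ π[f,u](T))) − π[h,u](ρ[u/w](ρ[h/g](S)))) → 6

== RESULT ==
h | u
6 | p
6 | p
8 | q
8 | q
9 | q
9 | q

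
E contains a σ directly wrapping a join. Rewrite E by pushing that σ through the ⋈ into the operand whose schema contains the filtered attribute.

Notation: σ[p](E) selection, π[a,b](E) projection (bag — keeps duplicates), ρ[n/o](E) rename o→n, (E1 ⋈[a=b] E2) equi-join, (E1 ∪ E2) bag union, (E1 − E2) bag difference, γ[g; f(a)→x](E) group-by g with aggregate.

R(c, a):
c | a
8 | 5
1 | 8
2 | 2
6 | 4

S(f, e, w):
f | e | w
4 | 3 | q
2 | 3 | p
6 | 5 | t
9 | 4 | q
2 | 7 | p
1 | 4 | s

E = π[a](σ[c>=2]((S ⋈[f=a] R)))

σ filters on c, owned by the right side.
E' = π[a]((S ⋈[f=a] σ[c>=2](R)))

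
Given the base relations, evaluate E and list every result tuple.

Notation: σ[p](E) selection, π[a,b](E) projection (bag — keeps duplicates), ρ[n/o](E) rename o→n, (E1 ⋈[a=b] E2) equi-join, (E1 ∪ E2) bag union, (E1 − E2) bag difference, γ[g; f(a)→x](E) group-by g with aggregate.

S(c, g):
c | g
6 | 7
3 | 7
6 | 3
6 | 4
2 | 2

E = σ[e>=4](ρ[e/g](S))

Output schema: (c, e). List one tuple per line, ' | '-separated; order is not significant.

Stepwise |·|:
  S → 5
  ρ[e/g](S) → 5
  σ[e>=4](ρ[e/g](S)) → 3

== RESULT ==
c | e
3 | 7
6 | 4
6 | 7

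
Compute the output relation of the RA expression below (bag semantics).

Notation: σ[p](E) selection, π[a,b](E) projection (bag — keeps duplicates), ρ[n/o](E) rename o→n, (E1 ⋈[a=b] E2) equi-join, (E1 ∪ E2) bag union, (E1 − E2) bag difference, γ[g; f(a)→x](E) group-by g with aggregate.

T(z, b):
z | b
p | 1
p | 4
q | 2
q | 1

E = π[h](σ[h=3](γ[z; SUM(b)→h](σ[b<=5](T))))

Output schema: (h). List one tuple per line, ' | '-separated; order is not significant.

Stepwise |·|:
  T → 4
  σ[b<=5](T) → 4
  γ[z; SUM(b)→h](σ[b<=5](T)) → 2
  σ[h=3](γ[z; SUM(b)→h](σ[b<=5](T))) → 1
  π[h](σ[h=3](γ[z; SUM(b)→h](σ[b<=5](T)))) → 1

== RESULT ==
h
3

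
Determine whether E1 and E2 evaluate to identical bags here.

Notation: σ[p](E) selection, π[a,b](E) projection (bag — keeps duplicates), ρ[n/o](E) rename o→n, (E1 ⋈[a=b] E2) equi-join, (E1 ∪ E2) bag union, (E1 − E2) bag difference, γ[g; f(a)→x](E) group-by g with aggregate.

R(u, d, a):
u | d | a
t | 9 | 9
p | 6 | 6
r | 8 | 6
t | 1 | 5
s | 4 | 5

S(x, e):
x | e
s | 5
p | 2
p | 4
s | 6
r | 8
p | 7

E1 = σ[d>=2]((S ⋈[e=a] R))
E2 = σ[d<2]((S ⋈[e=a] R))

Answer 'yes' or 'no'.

E1 per-node cardinality:
  S → 6
  R → 5
  (S ⋈[e=a] R) → 4
  σ[d>=2]((S ⋈[e=a] R)) → 3
E2 per-node cardinality:
  S → 6
  R → 5
  (S ⋈[e=a] R) → 4
  σ[d<2]((S ⋈[e=a] R)) → 1

E1 result:
x | e | u | d | a
s | 5 | s | 4 | 5
s | 6 | p | 6 | 6
s | 6 | r | 8 | 6
E2 result:
x | e | u | d | a
s | 5 | t | 1 | 5
Witness: ('s', 5, 't', 1, 5) appears 0× in E1 but 1× in E2.

no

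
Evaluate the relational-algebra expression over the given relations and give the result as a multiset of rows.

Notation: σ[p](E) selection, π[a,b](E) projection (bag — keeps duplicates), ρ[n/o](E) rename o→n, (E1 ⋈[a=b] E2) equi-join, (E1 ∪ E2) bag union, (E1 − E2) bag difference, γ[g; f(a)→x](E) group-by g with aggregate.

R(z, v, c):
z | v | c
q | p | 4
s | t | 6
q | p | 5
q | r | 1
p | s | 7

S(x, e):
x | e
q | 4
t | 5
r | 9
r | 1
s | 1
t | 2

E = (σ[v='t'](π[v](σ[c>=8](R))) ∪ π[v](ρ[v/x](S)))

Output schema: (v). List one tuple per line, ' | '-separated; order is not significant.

Per-node cardinality:
  R → 5
  σ[c>=8](R) → 0
  π[v](σ[c>=8](R)) → 0
  σ[v='t'](π[v](σ[c>=8](R))) → 0
  S → 6
  ρ[v/x](S) → 6
  π[v](ρ[v/x](S)) → 6
  (σ[v='t'](π[v](σ[c>=8](R))) ∪ π[v](ρ[v/x](S))) → 6

== RESULT ==
v
q
r
r
s
t
t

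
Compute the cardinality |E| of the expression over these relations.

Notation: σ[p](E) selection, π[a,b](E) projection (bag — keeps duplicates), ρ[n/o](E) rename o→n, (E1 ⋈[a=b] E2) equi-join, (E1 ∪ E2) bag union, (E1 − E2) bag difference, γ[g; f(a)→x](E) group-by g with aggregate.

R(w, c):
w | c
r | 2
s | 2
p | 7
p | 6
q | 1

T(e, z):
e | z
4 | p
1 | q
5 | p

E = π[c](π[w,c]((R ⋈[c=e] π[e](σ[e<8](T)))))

Row counts bottom-up:
  R → 5
  T → 3
  σ[e<8](T) → 3
  π[e](σ[e<8](T)) → 3
  (R ⋈[c=e] π[e](σ[e<8](T))) → 1
  π[w,c]((R ⋈[c=e] π[e](σ[e<8](T)))) → 1
  π[c](π[w,c]((R ⋈[c=e] π[e](σ[e<8](T))))) → 1

|E| = 1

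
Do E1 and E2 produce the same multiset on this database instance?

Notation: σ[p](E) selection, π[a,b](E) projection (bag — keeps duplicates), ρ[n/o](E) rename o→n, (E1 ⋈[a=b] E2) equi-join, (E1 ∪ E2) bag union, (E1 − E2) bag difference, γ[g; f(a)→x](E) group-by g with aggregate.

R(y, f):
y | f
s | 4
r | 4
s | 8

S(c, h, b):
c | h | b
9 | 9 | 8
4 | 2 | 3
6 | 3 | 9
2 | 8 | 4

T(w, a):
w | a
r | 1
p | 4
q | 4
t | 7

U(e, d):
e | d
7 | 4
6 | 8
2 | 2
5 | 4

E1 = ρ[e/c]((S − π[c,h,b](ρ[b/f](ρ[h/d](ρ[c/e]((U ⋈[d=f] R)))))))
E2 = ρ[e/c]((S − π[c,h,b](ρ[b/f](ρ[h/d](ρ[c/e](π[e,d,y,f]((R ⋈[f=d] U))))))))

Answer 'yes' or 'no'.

E1 per-node cardinality:
  S → 4
  U → 4
  R → 3
  (U ⋈[d=f] R) → 5
  ρ[c/e]((U ⋈[d=f] R)) → 5
  ρ[h/d](ρ[c/e]((U ⋈[d=f] R))) → 5
  ρ[b/f](ρ[h/d](ρ[c/e]((U ⋈[d=f] R)))) → 5
  π[c,h,b](ρ[b/f](ρ[h/d](ρ[c/e]((U ⋈[d=f] R))))) → 5
  (S − π[c,h,b](ρ[b/f](ρ[h/d](ρ[c/e]((U ⋈[d=f] R)))))) → 4
  ρ[e/c]((S − π[c,h,b](ρ[b/f](ρ[h/d](ρ[c/e]((U ⋈[d=f] R))))))) → 4
E2 per-node cardinality:
  S → 4
  R → 3
  U → 4
  (R ⋈[f=d] U) → 5
  π[e,d,y,f]((R ⋈[f=d] U)) → 5
  ρ[c/e](π[e,d,y,f]((R ⋈[f=d] U))) → 5
  ρ[h/d](ρ[c/e](π[e,d,y,f]((R ⋈[f=d] U)))) → 5
  ρ[b/f](ρ[h/d](ρ[c/e](π[e,d,y,f]((R ⋈[f=d] U))))) → 5
  π[c,h,b](ρ[b/f](ρ[h/d](ρ[c/e](π[e,d,y,f]((R ⋈[f=d] U)))))) → 5
  (S − π[c,h,b](ρ[b/f](ρ[h/d](ρ[c/e](π[e,d,y,f]((R ⋈[f=d] U))))))) → 4
  ρ[e/c]((S − π[c,h,b](ρ[b/f](ρ[h/d](ρ[c/e](π[e,d,y,f]((R ⋈[f=d] U)))))))) → 4

E1 and E2 produce the same multiset:
e | h | b
2 | 8 | 4
4 | 2 | 3
6 | 3 | 9
9 | 9 | 8

yes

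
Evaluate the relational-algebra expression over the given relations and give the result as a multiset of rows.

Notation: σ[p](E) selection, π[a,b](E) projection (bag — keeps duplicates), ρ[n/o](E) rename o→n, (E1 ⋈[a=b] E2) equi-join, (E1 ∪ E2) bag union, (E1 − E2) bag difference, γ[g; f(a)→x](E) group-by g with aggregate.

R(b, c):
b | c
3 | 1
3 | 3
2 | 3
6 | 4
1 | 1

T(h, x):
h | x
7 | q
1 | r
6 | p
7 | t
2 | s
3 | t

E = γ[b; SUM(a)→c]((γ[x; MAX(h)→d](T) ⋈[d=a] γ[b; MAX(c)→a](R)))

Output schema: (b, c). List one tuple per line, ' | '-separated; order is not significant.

Stepwise |·|:
  T → 6
  γ[x; MAX(h)→d](T) → 5
  R → 5
  γ[b; MAX(c)→a](R) → 4
  (γ[x; MAX(h)→d](T) ⋈[d=a] γ[b; MAX(c)→a](R)) → 1
  γ[b; SUM(a)→c]((γ[x; MAX(h)→d](T) ⋈[d=a] γ[b; MAX(c)→a](R))) → 1

== RESULT ==
b | c
1 | 1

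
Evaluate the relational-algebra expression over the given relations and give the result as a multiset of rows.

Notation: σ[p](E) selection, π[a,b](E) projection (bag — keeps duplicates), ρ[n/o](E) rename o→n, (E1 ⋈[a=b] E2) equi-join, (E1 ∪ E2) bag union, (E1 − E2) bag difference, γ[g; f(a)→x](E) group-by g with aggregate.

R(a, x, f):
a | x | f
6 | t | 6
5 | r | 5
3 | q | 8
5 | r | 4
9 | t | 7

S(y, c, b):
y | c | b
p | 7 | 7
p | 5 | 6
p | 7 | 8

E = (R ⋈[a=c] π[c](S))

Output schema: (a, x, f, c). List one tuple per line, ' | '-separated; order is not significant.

Row counts bottom-up:
  R → 5
  S → 3
  π[c](S) → 3
  (R ⋈[a=c] π[c](S)) → 2

== RESULT ==
a | x | f | c
5 | r | 4 | 5
5 | r | 5 | 5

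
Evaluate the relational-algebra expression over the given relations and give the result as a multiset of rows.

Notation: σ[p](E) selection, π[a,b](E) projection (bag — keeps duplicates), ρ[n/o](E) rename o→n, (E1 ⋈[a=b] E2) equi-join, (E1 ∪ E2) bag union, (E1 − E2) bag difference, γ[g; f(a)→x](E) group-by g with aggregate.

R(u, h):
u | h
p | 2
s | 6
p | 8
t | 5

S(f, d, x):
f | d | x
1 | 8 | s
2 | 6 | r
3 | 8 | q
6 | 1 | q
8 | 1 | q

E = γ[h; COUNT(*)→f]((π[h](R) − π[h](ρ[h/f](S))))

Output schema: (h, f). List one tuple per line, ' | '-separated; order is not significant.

Per-node cardinality:
  R → 4
  π[h](R) → 4
  S → 5
  ρ[h/f](S) → 5
  π[h](ρ[h/f](S)) → 5
  (π[h](R) − π[h](ρ[h/f](S))) → 1
  γ[h; COUNT(*)→f]((π[h](R) − π[h](ρ[h/f](S)))) → 1

== RESULT ==
h | f
5 | 1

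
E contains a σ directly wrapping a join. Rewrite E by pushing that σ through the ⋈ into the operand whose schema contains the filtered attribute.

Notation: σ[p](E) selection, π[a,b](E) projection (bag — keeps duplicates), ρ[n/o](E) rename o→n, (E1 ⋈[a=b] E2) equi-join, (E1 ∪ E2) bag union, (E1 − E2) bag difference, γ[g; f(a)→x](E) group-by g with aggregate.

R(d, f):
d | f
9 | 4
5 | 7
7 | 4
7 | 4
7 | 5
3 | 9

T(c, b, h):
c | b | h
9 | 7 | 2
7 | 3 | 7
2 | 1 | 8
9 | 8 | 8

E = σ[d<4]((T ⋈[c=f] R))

σ filters on d, owned by the right side.
E' = (T ⋈[c=f] σ[d<4](R))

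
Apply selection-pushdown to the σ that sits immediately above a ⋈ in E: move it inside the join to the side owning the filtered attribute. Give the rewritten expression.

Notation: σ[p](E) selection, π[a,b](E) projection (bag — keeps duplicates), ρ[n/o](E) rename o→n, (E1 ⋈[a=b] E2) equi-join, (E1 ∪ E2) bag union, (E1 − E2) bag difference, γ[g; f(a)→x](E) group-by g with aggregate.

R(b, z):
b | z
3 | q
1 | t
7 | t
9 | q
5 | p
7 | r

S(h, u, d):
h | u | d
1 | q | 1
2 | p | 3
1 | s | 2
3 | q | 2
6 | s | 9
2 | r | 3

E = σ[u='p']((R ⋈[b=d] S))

σ filters on u, owned by the right side.
E' = (R ⋈[b=d] σ[u='p'](S))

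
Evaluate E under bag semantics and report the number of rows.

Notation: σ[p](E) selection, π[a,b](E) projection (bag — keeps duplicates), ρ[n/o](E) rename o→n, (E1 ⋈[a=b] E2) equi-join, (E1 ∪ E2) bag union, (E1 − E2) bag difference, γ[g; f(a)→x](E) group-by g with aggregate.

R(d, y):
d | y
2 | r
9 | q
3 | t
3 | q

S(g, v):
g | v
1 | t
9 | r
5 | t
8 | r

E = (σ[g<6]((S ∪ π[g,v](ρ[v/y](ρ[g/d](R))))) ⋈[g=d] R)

Row counts bottom-up:
  S → 4
  R → 4
  ρ[g/d](R) → 4
  ρ[v/y](ρ[g/d](R)) → 4
  π[g,v](ρ[v/y](ρ[g/d](R))) → 4
  (S ∪ π[g,v](ρ[v/y](ρ[g/d](R)))) → 8
  σ[g<6]((S ∪ π[g,v](ρ[v/y](ρ[g/d](R))))) → 5
  R → 4
  (σ[g<6]((S ∪ π[g,v](ρ[v/y](ρ[g/d](R))))) ⋈[g=d] R) → 5

|E| = 5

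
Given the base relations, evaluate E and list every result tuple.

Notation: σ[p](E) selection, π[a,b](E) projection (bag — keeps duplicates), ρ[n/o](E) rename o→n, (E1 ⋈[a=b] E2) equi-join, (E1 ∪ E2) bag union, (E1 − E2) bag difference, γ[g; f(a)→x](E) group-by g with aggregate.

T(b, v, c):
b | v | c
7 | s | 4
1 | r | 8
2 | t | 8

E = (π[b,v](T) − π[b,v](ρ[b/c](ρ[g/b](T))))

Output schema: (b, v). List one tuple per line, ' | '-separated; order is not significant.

Subexpression sizes:
  T → 3
  π[b,v](T) → 3
  T → 3
  ρ[g/b](T) → 3
  ρ[b/c](ρ[g/b](T)) → 3
  π[b,v](ρ[b/c](ρ[g/b](T))) → 3
  (π[b,v](T) − π[b,v](ρ[b/c](ρ[g/b](T)))) → 3

== RESULT ==
b | v
1 | r
2 | t
7 | s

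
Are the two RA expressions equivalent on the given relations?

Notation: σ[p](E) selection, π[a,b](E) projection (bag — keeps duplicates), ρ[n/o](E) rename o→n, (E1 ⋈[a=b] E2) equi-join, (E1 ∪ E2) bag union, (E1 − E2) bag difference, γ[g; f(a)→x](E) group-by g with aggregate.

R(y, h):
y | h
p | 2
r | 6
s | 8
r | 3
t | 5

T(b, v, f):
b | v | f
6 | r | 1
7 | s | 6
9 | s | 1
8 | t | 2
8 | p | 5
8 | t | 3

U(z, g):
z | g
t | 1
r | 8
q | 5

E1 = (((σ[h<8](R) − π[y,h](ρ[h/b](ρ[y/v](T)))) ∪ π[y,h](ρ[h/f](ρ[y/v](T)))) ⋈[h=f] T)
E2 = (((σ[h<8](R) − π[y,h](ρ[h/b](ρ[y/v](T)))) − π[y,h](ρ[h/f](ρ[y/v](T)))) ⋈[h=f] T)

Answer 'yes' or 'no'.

E1 row counts bottom-up:
  R → 5
  σ[h<8](R) → 4
  T → 6
  ρ[y/v](T) → 6
  ρ[h/b](ρ[y/v](T)) → 6
  π[y,h](ρ[h/b](ρ[y/v](T))) → 6
  (σ[h<8](R) − π[y,h](ρ[h/b](ρ[y/v](T)))) → 3
  T → 6
  ρ[y/v](T) → 6
  ρ[h/f](ρ[y/v](T)) → 6
  π[y,h](ρ[h/f](ρ[y/v](T))) → 6
  ((σ[h<8](R) − π[y,h](ρ[h/b](ρ[y/v](T)))) ∪ π[y,h](ρ[h/f](ρ[y/v](T)))) → 9
  T → 6
  (((σ[h<8](R) − π[y,h](ρ[h/b](ρ[y/v](T)))) ∪ π[y,h](ρ[h/f](ρ[y/v](T)))) ⋈[h=f] T) → 11
E2 row counts bottom-up:
  R → 5
  σ[h<8](R) → 4
  T → 6
  ρ[y/v](T) → 6
  ρ[h/b](ρ[y/v](T)) → 6
  π[y,h](ρ[h/b](ρ[y/v](T))) → 6
  (σ[h<8](R) − π[y,h](ρ[h/b](ρ[y/v](T)))) → 3
  T → 6
  ρ[y/v](T) → 6
  ρ[h/f](ρ[y/v](T)) → 6
  π[y,h](ρ[h/f](ρ[y/v](T))) → 6
  ((σ[h<8](R) − π[y,h](ρ[h/b](ρ[y/v](T)))) − π[y,h](ρ[h/f](ρ[y/v](T)))) → 3
  T → 6
  (((σ[h<8](R) − π[y,h](ρ[h/b](ρ[y/v](T)))) − π[y,h](ρ[h/f](ρ[y/v](T)))) ⋈[h=f] T) → 3

E1 result:
y | h | b | v | f
p | 2 | 8 | t | 2
p | 5 | 8 | p | 5
r | 1 | 6 | r | 1
r | 1 | 9 | s | 1
r | 3 | 8 | t | 3
s | 1 | 6 | r | 1
s | 1 | 9 | s | 1
s | 6 | 7 | s | 6
t | 2 | 8 | t | 2
t | 3 | 8 | t | 3
t | 5 | 8 | p | 5
E2 result:
y | h | b | v | f
p | 2 | 8 | t | 2
r | 3 | 8 | t | 3
t | 5 | 8 | p | 5
Witness: ('s', 6, 7, 's', 6) appears 1× in E1 but 0× in E2.

no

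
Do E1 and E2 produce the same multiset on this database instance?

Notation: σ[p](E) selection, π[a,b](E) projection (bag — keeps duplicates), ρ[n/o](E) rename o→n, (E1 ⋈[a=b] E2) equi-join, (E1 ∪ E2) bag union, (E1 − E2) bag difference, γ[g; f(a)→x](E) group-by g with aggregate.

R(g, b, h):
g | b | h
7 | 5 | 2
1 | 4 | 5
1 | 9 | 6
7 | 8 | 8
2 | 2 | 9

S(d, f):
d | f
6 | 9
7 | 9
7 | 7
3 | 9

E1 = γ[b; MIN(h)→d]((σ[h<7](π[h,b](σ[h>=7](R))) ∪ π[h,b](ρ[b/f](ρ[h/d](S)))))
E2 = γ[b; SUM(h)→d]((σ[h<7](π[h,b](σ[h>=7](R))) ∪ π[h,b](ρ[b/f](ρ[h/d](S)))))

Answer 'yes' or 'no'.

E1 stepwise |·|:
  R → 5
  σ[h>=7](R) → 2
  π[h,b](σ[h>=7](R)) → 2
  σ[h<7](π[h,b](σ[h>=7](R))) → 0
  S → 4
  ρ[h/d](S) → 4
  ρ[b/f](ρ[h/d](S)) → 4
  π[h,b](ρ[b/f](ρ[h/d](S))) → 4
  (σ[h<7](π[h,b](σ[h>=7](R))) ∪ π[h,b](ρ[b/f](ρ[h/d](S)))) → 4
  γ[b; MIN(h)→d]((σ[h<7](π[h,b](σ[h>=7](R))) ∪ π[h,b](ρ[b/f](ρ[h/d](S))))) → 2
E2 stepwise |·|:
  R → 5
  σ[h>=7](R) → 2
  π[h,b](σ[h>=7](R)) → 2
  σ[h<7](π[h,b](σ[h>=7](R))) → 0
  S → 4
  ρ[h/d](S) → 4
  ρ[b/f](ρ[h/d](S)) → 4
  π[h,b](ρ[b/f](ρ[h/d](S))) → 4
  (σ[h<7](π[h,b](σ[h>=7](R))) ∪ π[h,b](ρ[b/f](ρ[h/d](S)))) → 4
  γ[b; SUM(h)→d]((σ[h<7](π[h,b](σ[h>=7](R))) ∪ π[h,b](ρ[b/f](ρ[h/d](S))))) → 2

E1 result:
b | d
7 | 7
9 | 3
E2 result:
b | d
7 | 7
9 | 16
Witness: (9, 16) appears 0× in E1 but 1× in E2.

no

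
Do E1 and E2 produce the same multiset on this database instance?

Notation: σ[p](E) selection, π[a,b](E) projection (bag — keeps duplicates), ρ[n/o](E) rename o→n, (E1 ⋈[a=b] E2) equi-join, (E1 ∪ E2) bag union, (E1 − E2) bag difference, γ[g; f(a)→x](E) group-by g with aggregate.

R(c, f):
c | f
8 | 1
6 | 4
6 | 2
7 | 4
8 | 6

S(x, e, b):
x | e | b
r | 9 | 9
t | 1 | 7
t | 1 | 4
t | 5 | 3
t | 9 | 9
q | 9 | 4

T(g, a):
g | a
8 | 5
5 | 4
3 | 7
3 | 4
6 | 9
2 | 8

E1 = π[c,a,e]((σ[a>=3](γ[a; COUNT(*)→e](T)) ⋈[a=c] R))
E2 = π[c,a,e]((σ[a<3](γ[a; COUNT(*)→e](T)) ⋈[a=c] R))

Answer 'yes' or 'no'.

E1 subexpression sizes:
  T → 6
  γ[a; COUNT(*)→e](T) → 5
  σ[a>=3](γ[a; COUNT(*)→e](T)) → 5
  R → 5
  (σ[a>=3](γ[a; COUNT(*)→e](T)) ⋈[a=c] R) → 3
  π[c,a,e]((σ[a>=3](γ[a; COUNT(*)→e](T)) ⋈[a=c] R)) → 3
E2 subexpression sizes:
  T → 6
  γ[a; COUNT(*)→e](T) → 5
  σ[a<3](γ[a; COUNT(*)→e](T)) → 0
  R → 5
  (σ[a<3](γ[a; COUNT(*)→e](T)) ⋈[a=c] R) → 0
  π[c,a,e]((σ[a<3](γ[a; COUNT(*)→e](T)) ⋈[a=c] R)) → 0

E1 result:
c | a | e
7 | 7 | 1
8 | 8 | 1
8 | 8 | 1
E2 result:
c | a | e
(0 rows)
Witness: (7, 7, 1) appears 1× in E1 but 0× in E2.

no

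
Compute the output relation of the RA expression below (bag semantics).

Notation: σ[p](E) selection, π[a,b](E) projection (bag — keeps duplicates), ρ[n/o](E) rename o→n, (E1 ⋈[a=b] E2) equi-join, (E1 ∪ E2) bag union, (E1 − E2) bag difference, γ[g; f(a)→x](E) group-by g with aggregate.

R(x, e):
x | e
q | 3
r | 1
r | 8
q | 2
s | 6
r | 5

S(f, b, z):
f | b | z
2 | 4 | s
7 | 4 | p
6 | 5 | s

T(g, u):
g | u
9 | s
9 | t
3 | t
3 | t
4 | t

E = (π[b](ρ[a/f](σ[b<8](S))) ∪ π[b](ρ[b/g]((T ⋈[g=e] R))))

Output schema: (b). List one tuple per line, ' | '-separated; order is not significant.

Per-node cardinality:
  S → 3
  σ[b<8](S) → 3
  ρ[a/f](σ[b<8](S)) → 3
  π[b](ρ[a/f](σ[b<8](S))) → 3
  T → 5
  R → 6
  (T ⋈[g=e] R) → 2
  ρ[b/g]((T ⋈[g=e] R)) → 2
  π[b](ρ[b/g]((T ⋈[g=e] R))) → 2
  (π[b](ρ[a/f](σ[b<8](S))) ∪ π[b](ρ[b/g]((T ⋈[g=e] R)))) → 5

== RESULT ==
b
3
3
4
4
5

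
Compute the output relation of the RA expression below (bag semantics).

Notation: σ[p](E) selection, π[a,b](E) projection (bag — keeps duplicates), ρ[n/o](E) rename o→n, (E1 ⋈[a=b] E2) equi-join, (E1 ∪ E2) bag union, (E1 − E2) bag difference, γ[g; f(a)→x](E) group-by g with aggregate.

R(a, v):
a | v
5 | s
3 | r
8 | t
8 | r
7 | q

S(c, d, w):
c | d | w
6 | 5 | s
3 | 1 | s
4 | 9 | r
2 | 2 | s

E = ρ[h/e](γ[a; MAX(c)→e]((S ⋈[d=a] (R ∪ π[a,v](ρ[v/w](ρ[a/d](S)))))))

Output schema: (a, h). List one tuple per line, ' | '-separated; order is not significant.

Stepwise |·|:
  S → 4
  R → 5
  S → 4
  ρ[a/d](S) → 4
  ρ[v/w](ρ[a/d](S)) → 4
  π[a,v](ρ[v/w](ρ[a/d](S))) → 4
  (R ∪ π[a,v](ρ[v/w](ρ[a/d](S)))) → 9
  (S ⋈[d=a] (R ∪ π[a,v](ρ[v/w](ρ[a/d](S))))) → 5
  γ[a; MAX(c)→e]((S ⋈[d=a] (R ∪ π[a,v](ρ[v/w](ρ[a/d](S)))))) → 4
  ρ[h/e](γ[a; MAX(c)→e]((S ⋈[d=a] (R ∪ π[a,v](ρ[v/w](ρ[a/d](S))))))) → 4

== RESULT ==
a | h
1 | 3
2 | 2
5 | 6
9 | 4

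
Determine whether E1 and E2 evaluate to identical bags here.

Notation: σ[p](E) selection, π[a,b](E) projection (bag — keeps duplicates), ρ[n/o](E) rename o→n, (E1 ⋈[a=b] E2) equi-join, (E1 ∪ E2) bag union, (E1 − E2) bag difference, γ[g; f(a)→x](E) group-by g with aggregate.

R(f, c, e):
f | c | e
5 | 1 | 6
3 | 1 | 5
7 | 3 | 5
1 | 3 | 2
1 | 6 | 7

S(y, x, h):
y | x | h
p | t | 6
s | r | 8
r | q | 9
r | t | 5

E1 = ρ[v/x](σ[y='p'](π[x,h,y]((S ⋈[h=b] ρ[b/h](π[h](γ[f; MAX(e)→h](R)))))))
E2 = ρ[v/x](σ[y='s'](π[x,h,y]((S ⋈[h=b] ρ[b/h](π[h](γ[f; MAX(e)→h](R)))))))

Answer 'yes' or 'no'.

E1 subexpression sizes:
  S → 4
  R → 5
  γ[f; MAX(e)→h](R) → 4
  π[h](γ[f; MAX(e)→h](R)) → 4
  ρ[b/h](π[h](γ[f; MAX(e)→h](R))) → 4
  (S ⋈[h=b] ρ[b/h](π[h](γ[f; MAX(e)→h](R)))) → 3
  π[x,h,y]((S ⋈[h=b] ρ[b/h](π[h](γ[f; MAX(e)→h](R))))) → 3
  σ[y='p'](π[x,h,y]((S ⋈[h=b] ρ[b/h](π[h](γ[f; MAX(e)→h](R)))))) → 1
  ρ[v/x](σ[y='p'](π[x,h,y]((S ⋈[h=b] ρ[b/h](π[h](γ[f; MAX(e)→h](R))))))) → 1
E2 subexpression sizes:
  S → 4
  R → 5
  γ[f; MAX(e)→h](R) → 4
  π[h](γ[f; MAX(e)→h](R)) → 4
  ρ[b/h](π[h](γ[f; MAX(e)→h](R))) → 4
  (S ⋈[h=b] ρ[b/h](π[h](γ[f; MAX(e)→h](R)))) → 3
  π[x,h,y]((S ⋈[h=b] ρ[b/h](π[h](γ[f; MAX(e)→h](R))))) → 3
  σ[y='s'](π[x,h,y]((S ⋈[h=b] ρ[b/h](π[h](γ[f; MAX(e)→h](R)))))) → 0
  ρ[v/x](σ[y='s'](π[x,h,y]((S ⋈[h=b] ρ[b/h](π[h](γ[f; MAX(e)→h](R))))))) → 0

E1 result:
v | h | y
t | 6 | p
E2 result:
v | h | y
(0 rows)
Witness: ('t', 6, 'p') appears 1× in E1 but 0× in E2.

no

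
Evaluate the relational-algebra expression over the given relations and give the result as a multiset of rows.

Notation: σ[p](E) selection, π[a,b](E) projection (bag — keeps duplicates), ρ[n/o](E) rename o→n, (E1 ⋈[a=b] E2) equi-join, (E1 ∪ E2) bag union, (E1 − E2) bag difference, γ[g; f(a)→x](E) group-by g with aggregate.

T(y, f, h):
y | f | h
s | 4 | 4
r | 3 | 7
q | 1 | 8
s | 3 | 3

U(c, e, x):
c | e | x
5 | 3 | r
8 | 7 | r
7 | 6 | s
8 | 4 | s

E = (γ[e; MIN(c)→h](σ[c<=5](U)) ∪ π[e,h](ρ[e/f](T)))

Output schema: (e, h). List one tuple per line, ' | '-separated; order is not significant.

Subexpression sizes:
  U → 4
  σ[c<=5](U) → 1
  γ[e; MIN(c)→h](σ[c<=5](U)) → 1
  T → 4
  ρ[e/f](T) → 4
  π[e,h](ρ[e/f](T)) → 4
  (γ[e; MIN(c)→h](σ[c<=5](U)) ∪ π[e,h](ρ[e/f](T))) → 5

== RESULT ==
e | h
1 | 8
3 | 3
3 | 5
3 | 7
4 | 4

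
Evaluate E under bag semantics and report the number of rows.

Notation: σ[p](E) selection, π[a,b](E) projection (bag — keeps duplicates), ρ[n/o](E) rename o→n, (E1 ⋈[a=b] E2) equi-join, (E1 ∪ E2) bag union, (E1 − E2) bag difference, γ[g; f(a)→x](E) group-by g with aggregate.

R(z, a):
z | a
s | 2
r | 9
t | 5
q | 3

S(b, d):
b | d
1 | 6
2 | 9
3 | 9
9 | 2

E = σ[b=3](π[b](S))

Stepwise |·|:
  S → 4
  π[b](S) → 4
  σ[b=3](π[b](S)) → 1

|E| = 1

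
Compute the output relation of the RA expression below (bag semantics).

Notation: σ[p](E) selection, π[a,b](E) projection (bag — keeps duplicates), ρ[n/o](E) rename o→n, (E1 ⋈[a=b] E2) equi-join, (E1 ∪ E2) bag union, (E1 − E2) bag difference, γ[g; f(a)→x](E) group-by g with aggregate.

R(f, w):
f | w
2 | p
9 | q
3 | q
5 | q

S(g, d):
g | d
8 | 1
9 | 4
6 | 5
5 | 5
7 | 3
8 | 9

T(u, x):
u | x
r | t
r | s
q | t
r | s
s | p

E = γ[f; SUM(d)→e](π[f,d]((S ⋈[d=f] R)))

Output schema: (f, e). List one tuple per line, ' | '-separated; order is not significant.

Stepwise |·|:
  S → 6
  R → 4
  (S ⋈[d=f] R) → 4
  π[f,d]((S ⋈[d=f] R)) → 4
  γ[f; SUM(d)→e](π[f,d]((S ⋈[d=f] R))) → 3

== RESULT ==
f | e
3 | 3
5 | 10
9 | 9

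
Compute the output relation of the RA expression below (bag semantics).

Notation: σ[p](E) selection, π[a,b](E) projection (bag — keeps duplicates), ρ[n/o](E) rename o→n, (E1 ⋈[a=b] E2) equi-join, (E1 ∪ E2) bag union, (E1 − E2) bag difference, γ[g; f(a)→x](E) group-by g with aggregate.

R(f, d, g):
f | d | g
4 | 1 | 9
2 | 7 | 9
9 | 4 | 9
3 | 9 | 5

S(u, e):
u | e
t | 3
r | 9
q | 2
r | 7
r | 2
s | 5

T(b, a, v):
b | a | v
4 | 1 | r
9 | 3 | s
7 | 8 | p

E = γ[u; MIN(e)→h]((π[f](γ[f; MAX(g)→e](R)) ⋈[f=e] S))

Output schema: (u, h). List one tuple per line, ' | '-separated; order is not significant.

Subexpression sizes:
  R → 4
  γ[f; MAX(g)→e](R) → 4
  π[f](γ[f; MAX(g)→e](R)) → 4
  S → 6
  (π[f](γ[f; MAX(g)→e](R)) ⋈[f=e] S) → 4
  γ[u; MIN(e)→h]((π[f](γ[f; MAX(g)→e](R)) ⋈[f=e] S)) → 3

== RESULT ==
u | h
q | 2
r | 2
t | 3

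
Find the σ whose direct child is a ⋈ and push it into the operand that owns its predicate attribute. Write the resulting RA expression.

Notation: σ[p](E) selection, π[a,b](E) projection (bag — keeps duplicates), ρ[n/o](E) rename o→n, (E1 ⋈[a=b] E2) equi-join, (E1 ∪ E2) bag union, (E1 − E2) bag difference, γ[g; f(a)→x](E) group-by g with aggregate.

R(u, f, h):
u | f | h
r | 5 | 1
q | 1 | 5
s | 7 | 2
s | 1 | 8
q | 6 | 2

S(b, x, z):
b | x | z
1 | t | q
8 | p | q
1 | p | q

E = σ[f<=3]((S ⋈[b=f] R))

σ filters on f, owned by the right side.
E' = (S ⋈[b=f] σ[f<=3](R))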